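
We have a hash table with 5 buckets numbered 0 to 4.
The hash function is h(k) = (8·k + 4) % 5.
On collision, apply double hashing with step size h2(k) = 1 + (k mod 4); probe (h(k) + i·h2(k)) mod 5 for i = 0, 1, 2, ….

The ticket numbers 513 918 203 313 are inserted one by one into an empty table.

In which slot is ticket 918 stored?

513 hashes to 3; slot 3 is free → place at 3.
918 hashes to 3, h2=3; 3 taken → place at 1.
203 hashes to 3, h2=4; 3 taken → place at 2.
313 hashes to 3, h2=2; 3 taken → place at 0.
Table: [313, 918, 203, 513, _]

1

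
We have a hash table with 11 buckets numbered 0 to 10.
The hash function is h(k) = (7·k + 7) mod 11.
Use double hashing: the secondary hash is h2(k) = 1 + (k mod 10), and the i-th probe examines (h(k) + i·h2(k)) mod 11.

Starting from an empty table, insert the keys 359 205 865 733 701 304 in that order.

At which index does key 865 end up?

359 hashes to 1; slot 1 is free → place at 1.
205 hashes to 1, h2=6; 1 taken → place at 7.
865 hashes to 1, h2=6; 1,7 taken → place at 2.
733 hashes to 1, h2=4; 1 taken → place at 5.
701 hashes to 8; slot 8 is free → place at 8.
304 hashes to 1, h2=5; 1 taken → place at 6.
Table: [∅, 359, 865, ∅, ∅, 733, 304, 205, 701, ∅, ∅]

2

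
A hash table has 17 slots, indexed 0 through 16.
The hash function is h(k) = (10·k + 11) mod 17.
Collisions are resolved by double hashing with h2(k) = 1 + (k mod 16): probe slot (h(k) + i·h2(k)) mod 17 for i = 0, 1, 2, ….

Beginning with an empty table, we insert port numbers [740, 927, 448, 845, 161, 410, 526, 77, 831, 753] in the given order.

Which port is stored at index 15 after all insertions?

Insert 740: h=16, slot 16 empty → index 16.
Insert 927: h=16, h2=16, slot 16 occupied → index 15.
Insert 448: h=3, slot 3 empty → index 3.
Insert 845: h=12, slot 12 empty → index 12.
Insert 161: h=6, slot 6 empty → index 6.
Insert 410: h=14, slot 14 empty → index 14.
Insert 526: h=1, slot 1 empty → index 1.
Insert 77: h=16, h2=14, slot 16 occupied → index 13.
Insert 831: h=8, slot 8 empty → index 8.
Insert 753: h=10, slot 10 empty → index 10.
Table: [—, 526, —, 448, —, —, 161, —, 831, —, 753, —, 845, 77, 410, 927, 740]

927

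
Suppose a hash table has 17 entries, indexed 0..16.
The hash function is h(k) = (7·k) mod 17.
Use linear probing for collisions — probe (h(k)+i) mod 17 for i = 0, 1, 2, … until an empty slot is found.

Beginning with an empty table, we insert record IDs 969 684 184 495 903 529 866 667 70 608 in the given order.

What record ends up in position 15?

969 hashes to 0; slot 0 is free → place at 0.
684 hashes to 11; slot 11 is free → place at 11.
184 hashes to 13; slot 13 is free → place at 13.
495 hashes to 14; slot 14 is free → place at 14.
903 hashes to 14; 14 taken → place at 15.
529 hashes to 14; 14,15 taken → place at 16.
866 hashes to 10; slot 10 is free → place at 10.
667 hashes to 11; 11 taken → place at 12.
70 hashes to 14; 14,15,16,0 taken → place at 1.
608 hashes to 6; slot 6 is free → place at 6.
Table: [969, 70, ., ., ., ., 608, ., ., ., 866, 684, 667, 184, 495, 903, 529]

903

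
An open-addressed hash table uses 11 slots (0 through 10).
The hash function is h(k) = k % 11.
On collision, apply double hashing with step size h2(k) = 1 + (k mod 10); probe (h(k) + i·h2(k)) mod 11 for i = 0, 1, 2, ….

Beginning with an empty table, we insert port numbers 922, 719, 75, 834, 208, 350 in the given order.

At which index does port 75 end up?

Insert 922: h=9, slot 9 empty -> index 9.
Insert 719: h=4, slot 4 empty -> index 4.
Insert 75: h=9, h2=6, slots 9,4 occupied -> index 10.
Insert 834: h=9, h2=5, slot 9 occupied -> index 3.
Insert 208: h=10, h2=9, slot 10 occupied -> index 8.
Insert 350: h=9, h2=1, slots 9,10 occupied -> index 0.
Table: [350, ∅, ∅, 834, 719, ∅, ∅, ∅, 208, 922, 75]

10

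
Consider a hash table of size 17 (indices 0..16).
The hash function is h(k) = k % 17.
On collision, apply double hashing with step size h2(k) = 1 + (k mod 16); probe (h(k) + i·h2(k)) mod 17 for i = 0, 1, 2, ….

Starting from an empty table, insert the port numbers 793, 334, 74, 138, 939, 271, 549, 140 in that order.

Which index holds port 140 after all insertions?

Insert 793: h=11, slot 11 empty -> index 11.
Insert 334: h=11, h2=15, slot 11 occupied -> index 9.
Insert 74: h=6, slot 6 empty -> index 6.
Insert 138: h=2, slot 2 empty -> index 2.
Insert 939: h=4, slot 4 empty -> index 4.
Insert 271: h=16, slot 16 empty -> index 16.
Insert 549: h=5, slot 5 empty -> index 5.
Insert 140: h=4, h2=13, slot 4 occupied -> index 0.
Table: [140, ., 138, ., 939, 549, 74, ., ., 334, ., 793, ., ., ., ., 271]

0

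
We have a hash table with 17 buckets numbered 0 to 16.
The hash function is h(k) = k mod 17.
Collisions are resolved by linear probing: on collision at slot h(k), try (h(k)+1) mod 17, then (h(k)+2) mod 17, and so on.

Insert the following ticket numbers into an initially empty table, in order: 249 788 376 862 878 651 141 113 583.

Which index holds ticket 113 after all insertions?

249 hashes to 11; slot 11 is free => place at 11.
788 hashes to 6; slot 6 is free => place at 6.
376 hashes to 2; slot 2 is free => place at 2.
862 hashes to 12; slot 12 is free => place at 12.
878 hashes to 11; 11,12 taken => place at 13.
651 hashes to 5; slot 5 is free => place at 5.
141 hashes to 5; 5,6 taken => place at 7.
113 hashes to 11; 11,12,13 taken => place at 14.
583 hashes to 5; 5,6,7 taken => place at 8.
Table: [., ., 376, ., ., 651, 788, 141, 583, ., ., 249, 862, 878, 113, ., .]

14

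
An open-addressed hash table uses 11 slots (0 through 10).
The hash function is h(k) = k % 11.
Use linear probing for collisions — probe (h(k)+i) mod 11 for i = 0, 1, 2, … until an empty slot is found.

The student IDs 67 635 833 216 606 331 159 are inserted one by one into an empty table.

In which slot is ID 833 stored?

9

Insert 67: h=1, slot 1 empty -> index 1.
Insert 635: h=8, slot 8 empty -> index 8.
Insert 833: h=8, slot 8 occupied -> index 9.
Insert 216: h=7, slot 7 empty -> index 7.
Insert 606: h=1, slot 1 occupied -> index 2.
Insert 331: h=1, slots 1,2 occupied -> index 3.
Insert 159: h=5, slot 5 empty -> index 5.
Table: [_, 67, 606, 331, _, 159, _, 216, 635, 833, _]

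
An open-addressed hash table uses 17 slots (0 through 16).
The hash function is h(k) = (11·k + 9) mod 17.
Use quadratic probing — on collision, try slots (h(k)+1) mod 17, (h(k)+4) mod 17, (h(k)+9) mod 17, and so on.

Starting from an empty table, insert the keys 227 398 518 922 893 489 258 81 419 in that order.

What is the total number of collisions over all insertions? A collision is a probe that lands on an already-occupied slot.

1

227 hashes to 7; slot 7 is free → place at 7.
398 hashes to 1; slot 1 is free → place at 1.
518 hashes to 12; slot 12 is free → place at 12.
922 hashes to 2; slot 2 is free → place at 2.
893 hashes to 6; slot 6 is free → place at 6.
489 hashes to 16; slot 16 is free → place at 16.
258 hashes to 8; slot 8 is free → place at 8.
81 hashes to 16; 16 taken → place at 0.
419 hashes to 11; slot 11 is free → place at 11.
Table: [81, 398, 922, -, -, -, 893, 227, 258, -, -, 419, 518, -, -, -, 489]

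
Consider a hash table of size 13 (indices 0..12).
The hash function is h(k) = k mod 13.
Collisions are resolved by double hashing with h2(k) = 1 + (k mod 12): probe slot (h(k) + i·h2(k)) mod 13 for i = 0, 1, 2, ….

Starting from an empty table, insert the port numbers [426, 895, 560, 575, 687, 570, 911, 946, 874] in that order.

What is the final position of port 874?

Insert 426: h=10, slot 10 empty -> index 10.
Insert 895: h=11, slot 11 empty -> index 11.
Insert 560: h=1, slot 1 empty -> index 1.
Insert 575: h=3, slot 3 empty -> index 3.
Insert 687: h=11, h2=4, slot 11 occupied -> index 2.
Insert 570: h=11, h2=7, slot 11 occupied -> index 5.
Insert 911: h=1, h2=12, slot 1 occupied -> index 0.
Insert 946: h=10, h2=11, slot 10 occupied -> index 8.
Insert 874: h=3, h2=11, slots 3,1 occupied -> index 12.
Table: [911, 560, 687, 575, ∅, 570, ∅, ∅, 946, ∅, 426, 895, 874]

12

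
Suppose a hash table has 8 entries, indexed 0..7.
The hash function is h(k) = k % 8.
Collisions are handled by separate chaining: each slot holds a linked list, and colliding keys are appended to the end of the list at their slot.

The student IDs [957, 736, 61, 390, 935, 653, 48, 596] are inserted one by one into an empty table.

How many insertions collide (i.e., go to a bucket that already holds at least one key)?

3

957 -> bucket 5
736 -> bucket 0
61 -> bucket 5 (collision)
390 -> bucket 6
935 -> bucket 7
653 -> bucket 5 (collision)
48 -> bucket 0 (collision)
596 -> bucket 4
Final buckets:
0: 736 -> 48
1: _
2: _
3: _
4: 596
5: 957 -> 61 -> 653
6: 390
7: 935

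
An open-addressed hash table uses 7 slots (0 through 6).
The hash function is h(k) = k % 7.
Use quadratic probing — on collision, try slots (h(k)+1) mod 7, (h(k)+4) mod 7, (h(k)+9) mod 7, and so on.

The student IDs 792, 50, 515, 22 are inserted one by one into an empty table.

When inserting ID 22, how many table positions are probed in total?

3

792: h=1 => slot 1
50: h=1, probe 1,2 => slot 2
515: h=4 => slot 4
22: h=1, probe 1,2,5 => slot 5
Table: [—, 792, 50, —, 515, 22, —]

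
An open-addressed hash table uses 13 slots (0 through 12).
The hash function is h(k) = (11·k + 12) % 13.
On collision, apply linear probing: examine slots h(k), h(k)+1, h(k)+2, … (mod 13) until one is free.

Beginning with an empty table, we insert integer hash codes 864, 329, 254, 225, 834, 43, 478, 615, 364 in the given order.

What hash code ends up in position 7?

478

864: h=0 => slot 0
329: h=4 => slot 4
254: h=11 => slot 11
225: h=4, probe 4,5 => slot 5
834: h=8 => slot 8
43: h=4, probe 4,5,6 => slot 6
478: h=5, probe 5,6,7 => slot 7
615: h=4, probe 4,5,6,7,8,9 => slot 9
364: h=12 => slot 12
Table: [864, ., ., ., 329, 225, 43, 478, 834, 615, ., 254, 364]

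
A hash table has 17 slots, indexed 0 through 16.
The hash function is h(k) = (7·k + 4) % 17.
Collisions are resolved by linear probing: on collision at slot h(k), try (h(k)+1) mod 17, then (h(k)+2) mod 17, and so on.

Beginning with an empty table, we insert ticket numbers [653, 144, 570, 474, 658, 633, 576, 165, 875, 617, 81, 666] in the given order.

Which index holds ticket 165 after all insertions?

653 hashes to 2; slot 2 is free → place at 2.
144 hashes to 9; slot 9 is free → place at 9.
570 hashes to 16; slot 16 is free → place at 16.
474 hashes to 7; slot 7 is free → place at 7.
658 hashes to 3; slot 3 is free → place at 3.
633 hashes to 15; slot 15 is free → place at 15.
576 hashes to 7; 7 taken → place at 8.
165 hashes to 3; 3 taken → place at 4.
875 hashes to 9; 9 taken → place at 10.
617 hashes to 5; slot 5 is free → place at 5.
81 hashes to 10; 10 taken → place at 11.
666 hashes to 8; 8,9,10,11 taken → place at 12.
Table: [_, _, 653, 658, 165, 617, _, 474, 576, 144, 875, 81, 666, _, _, 633, 570]

4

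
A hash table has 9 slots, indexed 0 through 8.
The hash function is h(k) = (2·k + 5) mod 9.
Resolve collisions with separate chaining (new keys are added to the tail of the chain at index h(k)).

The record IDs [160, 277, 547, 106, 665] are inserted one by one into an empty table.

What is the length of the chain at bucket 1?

4

Insert 160: h=1, bucket 1 empty -> new chain.
Insert 277: h=1, bucket 1 nonempty -> append to chain.
Insert 547: h=1, bucket 1 nonempty -> append to chain.
Insert 106: h=1, bucket 1 nonempty -> append to chain.
Insert 665: h=3, bucket 3 empty -> new chain.
Final buckets:
0: —
1: 160 -> 277 -> 547 -> 106
2: —
3: 665
4: —
5: —
6: —
7: —
8: —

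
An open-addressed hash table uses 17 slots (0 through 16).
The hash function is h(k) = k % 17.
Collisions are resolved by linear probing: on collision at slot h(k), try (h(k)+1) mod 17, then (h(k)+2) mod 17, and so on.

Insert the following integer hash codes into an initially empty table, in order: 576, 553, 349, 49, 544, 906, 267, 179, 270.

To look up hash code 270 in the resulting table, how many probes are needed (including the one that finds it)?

4

Insert 576: h=15, slot 15 empty -> index 15.
Insert 553: h=9, slot 9 empty -> index 9.
Insert 349: h=9, slot 9 occupied -> index 10.
Insert 49: h=15, slot 15 occupied -> index 16.
Insert 544: h=0, slot 0 empty -> index 0.
Insert 906: h=5, slot 5 empty -> index 5.
Insert 267: h=12, slot 12 empty -> index 12.
Insert 179: h=9, slots 9,10 occupied -> index 11.
Insert 270: h=15, slots 15,16,0 occupied -> index 1.
Table: [544, 270, ., ., ., 906, ., ., ., 553, 349, 179, 267, ., ., 576, 49]
Lookup 270: h=15, probe 15,16,0,1 → found at 1.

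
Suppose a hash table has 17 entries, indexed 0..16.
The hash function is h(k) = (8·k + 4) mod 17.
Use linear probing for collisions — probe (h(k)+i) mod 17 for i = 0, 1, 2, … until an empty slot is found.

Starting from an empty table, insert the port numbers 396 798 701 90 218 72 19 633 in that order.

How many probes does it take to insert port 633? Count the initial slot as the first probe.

Insert 396: h=10, slot 10 empty → index 10.
Insert 798: h=13, slot 13 empty → index 13.
Insert 701: h=2, slot 2 empty → index 2.
Insert 90: h=10, slot 10 occupied → index 11.
Insert 218: h=14, slot 14 empty → index 14.
Insert 72: h=2, slot 2 occupied → index 3.
Insert 19: h=3, slot 3 occupied → index 4.
Insert 633: h=2, slots 2,3,4 occupied → index 5.
Table: [_, _, 701, 72, 19, 633, _, _, _, _, 396, 90, _, 798, 218, _, _]

4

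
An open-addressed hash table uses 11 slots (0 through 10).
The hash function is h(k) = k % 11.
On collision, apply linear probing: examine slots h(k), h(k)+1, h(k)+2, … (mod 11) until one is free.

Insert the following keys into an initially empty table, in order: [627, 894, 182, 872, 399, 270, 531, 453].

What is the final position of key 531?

8

Insert 627: h=0, slot 0 empty -> index 0.
Insert 894: h=3, slot 3 empty -> index 3.
Insert 182: h=6, slot 6 empty -> index 6.
Insert 872: h=3, slot 3 occupied -> index 4.
Insert 399: h=3, slots 3,4 occupied -> index 5.
Insert 270: h=6, slot 6 occupied -> index 7.
Insert 531: h=3, slots 3,4,5,6,7 occupied -> index 8.
Insert 453: h=2, slot 2 empty -> index 2.
Table: [627, —, 453, 894, 872, 399, 182, 270, 531, —, —]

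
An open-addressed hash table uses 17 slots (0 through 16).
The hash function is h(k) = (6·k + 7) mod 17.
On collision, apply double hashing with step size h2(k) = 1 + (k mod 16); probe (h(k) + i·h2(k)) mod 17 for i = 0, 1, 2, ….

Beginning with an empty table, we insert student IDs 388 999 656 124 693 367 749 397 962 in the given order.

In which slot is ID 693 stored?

12

Insert 388: h=6, slot 6 empty -> index 6.
Insert 999: h=0, slot 0 empty -> index 0.
Insert 656: h=16, slot 16 empty -> index 16.
Insert 124: h=3, slot 3 empty -> index 3.
Insert 693: h=0, h2=6, slots 0,6 occupied -> index 12.
Insert 367: h=16, h2=16, slot 16 occupied -> index 15.
Insert 749: h=13, slot 13 empty -> index 13.
Insert 397: h=9, slot 9 empty -> index 9.
Insert 962: h=16, h2=3, slot 16 occupied -> index 2.
Table: [999, ., 962, 124, ., ., 388, ., ., 397, ., ., 693, 749, ., 367, 656]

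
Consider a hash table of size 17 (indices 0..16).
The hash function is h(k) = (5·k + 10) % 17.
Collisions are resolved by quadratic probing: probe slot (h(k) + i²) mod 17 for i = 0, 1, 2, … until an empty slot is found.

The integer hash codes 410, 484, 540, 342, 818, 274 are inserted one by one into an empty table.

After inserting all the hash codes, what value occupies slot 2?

274

410: h=3 -> slot 3
484: h=16 -> slot 16
540: h=7 -> slot 7
342: h=3, probe 3,4 -> slot 4
818: h=3, probe 3,4,7,12 -> slot 12
274: h=3, probe 3,4,7,12,2 -> slot 2
Table: [-, -, 274, 410, 342, -, -, 540, -, -, -, -, 818, -, -, -, 484]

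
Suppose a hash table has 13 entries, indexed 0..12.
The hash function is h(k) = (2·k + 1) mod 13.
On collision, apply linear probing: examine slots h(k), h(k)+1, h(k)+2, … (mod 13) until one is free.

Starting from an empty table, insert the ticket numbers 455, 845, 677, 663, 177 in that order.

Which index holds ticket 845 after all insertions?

455: h=1 → slot 1
845: h=1, probe 1,2 → slot 2
677: h=3 → slot 3
663: h=1, probe 1,2,3,4 → slot 4
177: h=4, probe 4,5 → slot 5
Table: [—, 455, 845, 677, 663, 177, —, —, —, —, —, —, —]

2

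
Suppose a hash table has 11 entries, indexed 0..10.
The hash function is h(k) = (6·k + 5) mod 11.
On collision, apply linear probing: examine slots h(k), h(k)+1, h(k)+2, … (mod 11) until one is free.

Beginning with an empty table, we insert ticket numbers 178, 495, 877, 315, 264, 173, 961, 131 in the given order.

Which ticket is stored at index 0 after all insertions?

131

178: h=6 -> slot 6
495: h=5 -> slot 5
877: h=9 -> slot 9
315: h=3 -> slot 3
264: h=5, probe 5,6,7 -> slot 7
173: h=9, probe 9,10 -> slot 10
961: h=7, probe 7,8 -> slot 8
131: h=10, probe 10,0 -> slot 0
Table: [131, ., ., 315, ., 495, 178, 264, 961, 877, 173]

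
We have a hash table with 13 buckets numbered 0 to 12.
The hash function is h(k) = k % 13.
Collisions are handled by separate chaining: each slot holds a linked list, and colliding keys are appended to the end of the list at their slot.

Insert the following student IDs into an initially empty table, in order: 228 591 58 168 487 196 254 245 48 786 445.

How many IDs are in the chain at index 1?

228 -> bucket 7
591 -> bucket 6
58 -> bucket 6 (collision)
168 -> bucket 12
487 -> bucket 6 (collision)
196 -> bucket 1
254 -> bucket 7 (collision)
245 -> bucket 11
48 -> bucket 9
786 -> bucket 6 (collision)
445 -> bucket 3
Final buckets:
0: ∅
1: 196
2: ∅
3: 445
4: ∅
5: ∅
6: 591 -> 58 -> 487 -> 786
7: 228 -> 254
8: ∅
9: 48
10: ∅
11: 245
12: 168

1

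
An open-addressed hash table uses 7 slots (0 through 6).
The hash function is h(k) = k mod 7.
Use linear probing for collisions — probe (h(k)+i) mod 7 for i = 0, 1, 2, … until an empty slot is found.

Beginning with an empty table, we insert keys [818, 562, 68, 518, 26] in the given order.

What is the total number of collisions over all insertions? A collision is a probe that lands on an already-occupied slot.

Insert 818: h=6, slot 6 empty => index 6.
Insert 562: h=2, slot 2 empty => index 2.
Insert 68: h=5, slot 5 empty => index 5.
Insert 518: h=0, slot 0 empty => index 0.
Insert 26: h=5, slots 5,6,0 occupied => index 1.
Table: [518, 26, 562, ∅, ∅, 68, 818]

3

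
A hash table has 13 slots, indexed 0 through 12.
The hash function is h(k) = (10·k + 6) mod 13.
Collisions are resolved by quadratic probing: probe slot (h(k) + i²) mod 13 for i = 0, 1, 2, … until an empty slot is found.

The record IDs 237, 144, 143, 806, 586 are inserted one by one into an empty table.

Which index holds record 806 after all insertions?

237 hashes to 10; slot 10 is free -> place at 10.
144 hashes to 3; slot 3 is free -> place at 3.
143 hashes to 6; slot 6 is free -> place at 6.
806 hashes to 6; 6 taken -> place at 7.
586 hashes to 3; 3 taken -> place at 4.
Table: [_, _, _, 144, 586, _, 143, 806, _, _, 237, _, _]

7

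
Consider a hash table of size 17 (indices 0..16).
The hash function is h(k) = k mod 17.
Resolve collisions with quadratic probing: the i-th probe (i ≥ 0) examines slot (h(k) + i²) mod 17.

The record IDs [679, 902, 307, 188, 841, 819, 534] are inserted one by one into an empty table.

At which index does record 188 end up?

5

Insert 679: h=16, slot 16 empty → index 16.
Insert 902: h=1, slot 1 empty → index 1.
Insert 307: h=1, slot 1 occupied → index 2.
Insert 188: h=1, slots 1,2 occupied → index 5.
Insert 841: h=8, slot 8 empty → index 8.
Insert 819: h=3, slot 3 empty → index 3.
Insert 534: h=7, slot 7 empty → index 7.
Table: [∅, 902, 307, 819, ∅, 188, ∅, 534, 841, ∅, ∅, ∅, ∅, ∅, ∅, ∅, 679]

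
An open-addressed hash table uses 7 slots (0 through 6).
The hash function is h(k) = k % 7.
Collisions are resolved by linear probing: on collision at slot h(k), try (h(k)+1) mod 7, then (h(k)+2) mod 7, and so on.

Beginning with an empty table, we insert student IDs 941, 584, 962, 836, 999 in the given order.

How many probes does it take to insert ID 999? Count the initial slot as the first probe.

941: h=3 → slot 3
584: h=3, probe 3,4 → slot 4
962: h=3, probe 3,4,5 → slot 5
836: h=3, probe 3,4,5,6 → slot 6
999: h=5, probe 5,6,0 → slot 0
Table: [999, _, _, 941, 584, 962, 836]

3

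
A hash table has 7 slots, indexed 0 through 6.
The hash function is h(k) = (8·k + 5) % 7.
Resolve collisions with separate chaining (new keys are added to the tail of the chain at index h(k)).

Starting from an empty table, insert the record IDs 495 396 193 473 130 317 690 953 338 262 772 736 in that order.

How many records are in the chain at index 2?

5

Insert 495: h=3, bucket 3 empty → new chain.
Insert 396: h=2, bucket 2 empty → new chain.
Insert 193: h=2, bucket 2 nonempty → append to chain.
Insert 473: h=2, bucket 2 nonempty → append to chain.
Insert 130: h=2, bucket 2 nonempty → append to chain.
Insert 317: h=0, bucket 0 empty → new chain.
Insert 690: h=2, bucket 2 nonempty → append to chain.
Insert 953: h=6, bucket 6 empty → new chain.
Insert 338: h=0, bucket 0 nonempty → append to chain.
Insert 262: h=1, bucket 1 empty → new chain.
Insert 772: h=0, bucket 0 nonempty → append to chain.
Insert 736: h=6, bucket 6 nonempty → append to chain.
Final buckets:
0: 317 -> 338 -> 772
1: 262
2: 396 -> 193 -> 473 -> 130 -> 690
3: 495
4: .
5: .
6: 953 -> 736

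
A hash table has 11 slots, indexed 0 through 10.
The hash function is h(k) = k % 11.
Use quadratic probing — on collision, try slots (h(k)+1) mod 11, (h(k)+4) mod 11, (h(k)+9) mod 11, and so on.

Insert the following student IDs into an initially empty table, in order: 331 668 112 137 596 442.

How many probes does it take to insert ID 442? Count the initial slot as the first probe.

3

331 hashes to 1; slot 1 is free => place at 1.
668 hashes to 8; slot 8 is free => place at 8.
112 hashes to 2; slot 2 is free => place at 2.
137 hashes to 5; slot 5 is free => place at 5.
596 hashes to 2; 2 taken => place at 3.
442 hashes to 2; 2,3 taken => place at 6.
Table: [-, 331, 112, 596, -, 137, 442, -, 668, -, -]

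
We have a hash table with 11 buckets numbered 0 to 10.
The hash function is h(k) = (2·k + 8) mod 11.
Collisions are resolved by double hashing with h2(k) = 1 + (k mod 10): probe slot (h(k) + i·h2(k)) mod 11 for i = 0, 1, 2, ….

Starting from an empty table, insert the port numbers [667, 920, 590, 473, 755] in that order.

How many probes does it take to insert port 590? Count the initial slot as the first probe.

667: h=0 → slot 0
920: h=0, h2=1, probe 0,1 → slot 1
590: h=0, h2=1, probe 0,1,2 → slot 2
473: h=8 → slot 8
755: h=0, h2=6, probe 0,6 → slot 6
Table: [667, 920, 590, _, _, _, 755, _, 473, _, _]

3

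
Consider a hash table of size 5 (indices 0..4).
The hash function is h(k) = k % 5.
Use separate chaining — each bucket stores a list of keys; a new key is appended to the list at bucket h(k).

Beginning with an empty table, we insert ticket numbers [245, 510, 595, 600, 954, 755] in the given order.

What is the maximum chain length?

5

245 → bucket 0
510 → bucket 0 (collision)
595 → bucket 0 (collision)
600 → bucket 0 (collision)
954 → bucket 4
755 → bucket 0 (collision)
Final buckets:
0: 245 -> 510 -> 595 -> 600 -> 755
1: .
2: .
3: .
4: 954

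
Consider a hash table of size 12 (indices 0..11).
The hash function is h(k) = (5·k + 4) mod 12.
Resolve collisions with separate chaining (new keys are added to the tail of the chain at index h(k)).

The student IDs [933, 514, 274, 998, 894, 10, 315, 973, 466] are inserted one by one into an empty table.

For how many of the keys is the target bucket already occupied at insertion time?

3

933 → bucket 1
514 → bucket 6
274 → bucket 6 (collision)
998 → bucket 2
894 → bucket 10
10 → bucket 6 (collision)
315 → bucket 7
973 → bucket 9
466 → bucket 6 (collision)
Final buckets:
0: .
1: 933
2: 998
3: .
4: .
5: .
6: 514 -> 274 -> 10 -> 466
7: 315
8: .
9: 973
10: 894
11: .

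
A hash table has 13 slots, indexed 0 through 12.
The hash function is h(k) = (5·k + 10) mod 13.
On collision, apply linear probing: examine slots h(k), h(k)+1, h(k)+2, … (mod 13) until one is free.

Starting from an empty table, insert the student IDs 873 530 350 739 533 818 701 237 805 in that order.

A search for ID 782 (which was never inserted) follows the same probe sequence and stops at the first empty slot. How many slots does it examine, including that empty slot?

873 hashes to 7; slot 7 is free => place at 7.
530 hashes to 8; slot 8 is free => place at 8.
350 hashes to 5; slot 5 is free => place at 5.
739 hashes to 0; slot 0 is free => place at 0.
533 hashes to 10; slot 10 is free => place at 10.
818 hashes to 5; 5 taken => place at 6.
701 hashes to 5; 5,6,7,8 taken => place at 9.
237 hashes to 12; slot 12 is free => place at 12.
805 hashes to 5; 5,6,7,8,9,10 taken => place at 11.
Table: [739, ., ., ., ., 350, 818, 873, 530, 701, 533, 805, 237]
Lookup 782: h=7, probe 7,8,9,10,11,12,0,1 → slot 1 empty, not found.

8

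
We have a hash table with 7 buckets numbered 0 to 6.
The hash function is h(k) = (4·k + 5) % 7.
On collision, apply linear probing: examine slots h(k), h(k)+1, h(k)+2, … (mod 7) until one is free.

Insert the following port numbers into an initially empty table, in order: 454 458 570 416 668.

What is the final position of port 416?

5

454 hashes to 1; slot 1 is free → place at 1.
458 hashes to 3; slot 3 is free → place at 3.
570 hashes to 3; 3 taken → place at 4.
416 hashes to 3; 3,4 taken → place at 5.
668 hashes to 3; 3,4,5 taken → place at 6.
Table: [_, 454, _, 458, 570, 416, 668]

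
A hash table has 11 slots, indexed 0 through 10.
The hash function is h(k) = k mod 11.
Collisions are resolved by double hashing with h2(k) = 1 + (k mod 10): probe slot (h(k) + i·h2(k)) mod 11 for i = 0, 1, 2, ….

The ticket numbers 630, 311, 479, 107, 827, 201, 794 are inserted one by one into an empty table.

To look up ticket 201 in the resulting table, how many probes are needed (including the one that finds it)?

3

Insert 630: h=3, slot 3 empty => index 3.
Insert 311: h=3, h2=2, slot 3 occupied => index 5.
Insert 479: h=6, slot 6 empty => index 6.
Insert 107: h=8, slot 8 empty => index 8.
Insert 827: h=2, slot 2 empty => index 2.
Insert 201: h=3, h2=2, slots 3,5 occupied => index 7.
Insert 794: h=2, h2=5, slots 2,7 occupied => index 1.
Table: [-, 794, 827, 630, -, 311, 479, 201, 107, -, -]
Lookup 201: h=3, h2=2, probe 3,5,7 → found at 7.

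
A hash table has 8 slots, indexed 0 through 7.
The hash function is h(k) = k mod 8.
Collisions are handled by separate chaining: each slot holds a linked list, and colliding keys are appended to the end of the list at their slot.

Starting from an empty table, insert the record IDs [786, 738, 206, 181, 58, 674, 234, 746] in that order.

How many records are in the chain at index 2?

786 → bucket 2
738 → bucket 2 (collision)
206 → bucket 6
181 → bucket 5
58 → bucket 2 (collision)
674 → bucket 2 (collision)
234 → bucket 2 (collision)
746 → bucket 2 (collision)
Final buckets:
0: _
1: _
2: 786 -> 738 -> 58 -> 674 -> 234 -> 746
3: _
4: _
5: 181
6: 206
7: _

6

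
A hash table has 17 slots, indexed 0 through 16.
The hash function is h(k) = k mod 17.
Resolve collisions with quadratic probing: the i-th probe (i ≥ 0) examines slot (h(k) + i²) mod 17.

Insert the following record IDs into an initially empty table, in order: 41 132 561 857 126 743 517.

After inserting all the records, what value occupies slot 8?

857

41 hashes to 7; slot 7 is free => place at 7.
132 hashes to 13; slot 13 is free => place at 13.
561 hashes to 0; slot 0 is free => place at 0.
857 hashes to 7; 7 taken => place at 8.
126 hashes to 7; 7,8 taken => place at 11.
743 hashes to 12; slot 12 is free => place at 12.
517 hashes to 7; 7,8,11 taken => place at 16.
Table: [561, ∅, ∅, ∅, ∅, ∅, ∅, 41, 857, ∅, ∅, 126, 743, 132, ∅, ∅, 517]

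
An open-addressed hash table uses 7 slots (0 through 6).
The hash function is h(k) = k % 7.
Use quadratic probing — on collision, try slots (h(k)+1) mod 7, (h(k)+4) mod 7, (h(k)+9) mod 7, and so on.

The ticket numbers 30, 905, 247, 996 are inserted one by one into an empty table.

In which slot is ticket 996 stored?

4

Insert 30: h=2, slot 2 empty → index 2.
Insert 905: h=2, slot 2 occupied → index 3.
Insert 247: h=2, slots 2,3 occupied → index 6.
Insert 996: h=2, slots 2,3,6 occupied → index 4.
Table: [∅, ∅, 30, 905, 996, ∅, 247]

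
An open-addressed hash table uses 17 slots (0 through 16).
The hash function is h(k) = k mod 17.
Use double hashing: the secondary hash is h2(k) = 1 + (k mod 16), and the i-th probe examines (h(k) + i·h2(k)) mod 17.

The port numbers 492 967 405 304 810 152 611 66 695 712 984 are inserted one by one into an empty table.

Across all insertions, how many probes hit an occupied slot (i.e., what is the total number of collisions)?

12

492 hashes to 16; slot 16 is free -> place at 16.
967 hashes to 15; slot 15 is free -> place at 15.
405 hashes to 14; slot 14 is free -> place at 14.
304 hashes to 15, h2=1; 15,16 taken -> place at 0.
810 hashes to 11; slot 11 is free -> place at 11.
152 hashes to 16, h2=9; 16 taken -> place at 8.
611 hashes to 16, h2=4; 16 taken -> place at 3.
66 hashes to 15, h2=3; 15 taken -> place at 1.
695 hashes to 15, h2=8; 15 taken -> place at 6.
712 hashes to 15, h2=9; 15 taken -> place at 7.
984 hashes to 15, h2=9; 15,7,16,8,0 taken -> place at 9.
Table: [304, 66, ., 611, ., ., 695, 712, 152, 984, ., 810, ., ., 405, 967, 492]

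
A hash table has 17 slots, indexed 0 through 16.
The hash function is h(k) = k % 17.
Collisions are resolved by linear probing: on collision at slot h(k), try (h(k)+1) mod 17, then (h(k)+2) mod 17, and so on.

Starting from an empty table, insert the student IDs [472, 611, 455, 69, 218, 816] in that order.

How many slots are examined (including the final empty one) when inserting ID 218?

2

472 hashes to 13; slot 13 is free → place at 13.
611 hashes to 16; slot 16 is free → place at 16.
455 hashes to 13; 13 taken → place at 14.
69 hashes to 1; slot 1 is free → place at 1.
218 hashes to 14; 14 taken → place at 15.
816 hashes to 0; slot 0 is free → place at 0.
Table: [816, 69, —, —, —, —, —, —, —, —, —, —, —, 472, 455, 218, 611]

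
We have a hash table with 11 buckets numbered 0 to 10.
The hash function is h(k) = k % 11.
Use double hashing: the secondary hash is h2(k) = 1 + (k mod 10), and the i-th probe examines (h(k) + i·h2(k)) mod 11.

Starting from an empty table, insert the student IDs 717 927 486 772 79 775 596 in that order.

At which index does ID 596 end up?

Insert 717: h=2, slot 2 empty => index 2.
Insert 927: h=3, slot 3 empty => index 3.
Insert 486: h=2, h2=7, slot 2 occupied => index 9.
Insert 772: h=2, h2=3, slot 2 occupied => index 5.
Insert 79: h=2, h2=10, slot 2 occupied => index 1.
Insert 775: h=5, h2=6, slot 5 occupied => index 0.
Insert 596: h=2, h2=7, slots 2,9,5,1 occupied => index 8.
Table: [775, 79, 717, 927, -, 772, -, -, 596, 486, -]

8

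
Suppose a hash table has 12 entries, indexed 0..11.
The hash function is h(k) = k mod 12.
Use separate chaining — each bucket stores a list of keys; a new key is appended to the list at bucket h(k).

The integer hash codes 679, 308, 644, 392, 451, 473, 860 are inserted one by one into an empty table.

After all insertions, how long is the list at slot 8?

679 → bucket 7
308 → bucket 8
644 → bucket 8 (collision)
392 → bucket 8 (collision)
451 → bucket 7 (collision)
473 → bucket 5
860 → bucket 8 (collision)
Final buckets:
0: -
1: -
2: -
3: -
4: -
5: 473
6: -
7: 679 -> 451
8: 308 -> 644 -> 392 -> 860
9: -
10: -
11: -

4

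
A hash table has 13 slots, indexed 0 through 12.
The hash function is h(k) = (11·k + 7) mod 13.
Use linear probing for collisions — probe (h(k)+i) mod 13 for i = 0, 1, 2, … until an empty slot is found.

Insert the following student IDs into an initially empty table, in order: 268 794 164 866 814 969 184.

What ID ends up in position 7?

268: h=4 -> slot 4
794: h=5 -> slot 5
164: h=4, probe 4,5,6 -> slot 6
866: h=4, probe 4,5,6,7 -> slot 7
814: h=4, probe 4,5,6,7,8 -> slot 8
969: h=6, probe 6,7,8,9 -> slot 9
184: h=3 -> slot 3
Table: [∅, ∅, ∅, 184, 268, 794, 164, 866, 814, 969, ∅, ∅, ∅]

866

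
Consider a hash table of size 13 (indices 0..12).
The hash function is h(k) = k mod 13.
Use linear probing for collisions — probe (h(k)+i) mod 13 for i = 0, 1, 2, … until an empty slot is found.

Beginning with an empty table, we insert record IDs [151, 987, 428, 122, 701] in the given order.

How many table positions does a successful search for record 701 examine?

151: h=8 → slot 8
987: h=12 → slot 12
428: h=12, probe 12,0 → slot 0
122: h=5 → slot 5
701: h=12, probe 12,0,1 → slot 1
Table: [428, 701, _, _, _, 122, _, _, 151, _, _, _, 987]
Lookup 701: h=12, probe 12,0,1 → found at 1.

3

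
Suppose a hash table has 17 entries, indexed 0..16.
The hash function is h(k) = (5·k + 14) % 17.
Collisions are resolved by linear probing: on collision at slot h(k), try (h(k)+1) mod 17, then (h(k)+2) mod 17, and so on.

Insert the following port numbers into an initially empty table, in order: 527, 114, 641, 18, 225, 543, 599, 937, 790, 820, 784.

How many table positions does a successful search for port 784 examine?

4

527: h=14 -> slot 14
114: h=6 -> slot 6
641: h=6, probe 6,7 -> slot 7
18: h=2 -> slot 2
225: h=0 -> slot 0
543: h=9 -> slot 9
599: h=0, probe 0,1 -> slot 1
937: h=7, probe 7,8 -> slot 8
790: h=3 -> slot 3
820: h=0, probe 0,1,2,3,4 -> slot 4
784: h=7, probe 7,8,9,10 -> slot 10
Table: [225, 599, 18, 790, 820, -, 114, 641, 937, 543, 784, -, -, -, 527, -, -]
Lookup 784: h=7, probe 7,8,9,10 → found at 10.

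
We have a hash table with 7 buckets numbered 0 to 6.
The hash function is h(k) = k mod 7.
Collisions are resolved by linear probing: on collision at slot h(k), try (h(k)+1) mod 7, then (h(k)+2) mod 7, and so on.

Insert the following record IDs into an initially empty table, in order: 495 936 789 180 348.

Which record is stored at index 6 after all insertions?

495: h=5 → slot 5
936: h=5, probe 5,6 → slot 6
789: h=5, probe 5,6,0 → slot 0
180: h=5, probe 5,6,0,1 → slot 1
348: h=5, probe 5,6,0,1,2 → slot 2
Table: [789, 180, 348, ., ., 495, 936]

936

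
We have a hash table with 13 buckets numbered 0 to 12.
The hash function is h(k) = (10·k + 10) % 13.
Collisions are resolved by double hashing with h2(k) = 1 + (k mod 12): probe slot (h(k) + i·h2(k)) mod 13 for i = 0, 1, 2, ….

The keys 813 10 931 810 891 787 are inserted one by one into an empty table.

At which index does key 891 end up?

10

813: h=2 -> slot 2
10: h=6 -> slot 6
931: h=12 -> slot 12
810: h=11 -> slot 11
891: h=2, h2=4, probe 2,6,10 -> slot 10
787: h=2, h2=8, probe 2,10,5 -> slot 5
Table: [∅, ∅, 813, ∅, ∅, 787, 10, ∅, ∅, ∅, 891, 810, 931]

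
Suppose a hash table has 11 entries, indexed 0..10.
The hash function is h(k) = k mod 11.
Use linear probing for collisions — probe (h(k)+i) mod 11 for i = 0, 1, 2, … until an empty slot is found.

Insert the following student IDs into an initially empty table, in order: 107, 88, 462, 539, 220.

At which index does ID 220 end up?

3

Insert 107: h=8, slot 8 empty → index 8.
Insert 88: h=0, slot 0 empty → index 0.
Insert 462: h=0, slot 0 occupied → index 1.
Insert 539: h=0, slots 0,1 occupied → index 2.
Insert 220: h=0, slots 0,1,2 occupied → index 3.
Table: [88, 462, 539, 220, —, —, —, —, 107, —, —]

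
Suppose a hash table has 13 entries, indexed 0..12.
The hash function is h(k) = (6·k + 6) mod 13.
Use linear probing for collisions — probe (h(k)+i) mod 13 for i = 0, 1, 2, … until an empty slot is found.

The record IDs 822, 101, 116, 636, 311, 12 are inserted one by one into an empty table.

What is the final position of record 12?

4

822: h=11 => slot 11
101: h=1 => slot 1
116: h=0 => slot 0
636: h=0, probe 0,1,2 => slot 2
311: h=0, probe 0,1,2,3 => slot 3
12: h=0, probe 0,1,2,3,4 => slot 4
Table: [116, 101, 636, 311, 12, ., ., ., ., ., ., 822, .]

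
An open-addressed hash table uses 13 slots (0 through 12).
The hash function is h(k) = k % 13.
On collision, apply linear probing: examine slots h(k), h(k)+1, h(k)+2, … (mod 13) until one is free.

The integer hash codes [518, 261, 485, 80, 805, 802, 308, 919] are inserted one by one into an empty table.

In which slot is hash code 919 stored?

0

518 hashes to 11; slot 11 is free -> place at 11.
261 hashes to 1; slot 1 is free -> place at 1.
485 hashes to 4; slot 4 is free -> place at 4.
80 hashes to 2; slot 2 is free -> place at 2.
805 hashes to 12; slot 12 is free -> place at 12.
802 hashes to 9; slot 9 is free -> place at 9.
308 hashes to 9; 9 taken -> place at 10.
919 hashes to 9; 9,10,11,12 taken -> place at 0.
Table: [919, 261, 80, -, 485, -, -, -, -, 802, 308, 518, 805]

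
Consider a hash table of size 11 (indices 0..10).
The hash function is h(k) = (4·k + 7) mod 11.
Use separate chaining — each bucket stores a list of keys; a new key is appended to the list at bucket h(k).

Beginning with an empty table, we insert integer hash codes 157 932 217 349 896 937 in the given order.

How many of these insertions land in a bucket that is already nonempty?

2

Insert 157: h=8, bucket 8 empty -> new chain.
Insert 932: h=6, bucket 6 empty -> new chain.
Insert 217: h=6, bucket 6 nonempty -> append to chain.
Insert 349: h=6, bucket 6 nonempty -> append to chain.
Insert 896: h=5, bucket 5 empty -> new chain.
Insert 937: h=4, bucket 4 empty -> new chain.
Final buckets:
0: .
1: .
2: .
3: .
4: 937
5: 896
6: 932 -> 217 -> 349
7: .
8: 157
9: .
10: .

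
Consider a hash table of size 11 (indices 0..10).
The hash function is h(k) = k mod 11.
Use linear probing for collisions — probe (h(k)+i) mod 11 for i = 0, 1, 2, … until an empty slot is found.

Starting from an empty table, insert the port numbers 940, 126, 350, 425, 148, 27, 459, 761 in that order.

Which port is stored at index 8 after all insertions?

148

940 hashes to 5; slot 5 is free -> place at 5.
126 hashes to 5; 5 taken -> place at 6.
350 hashes to 9; slot 9 is free -> place at 9.
425 hashes to 7; slot 7 is free -> place at 7.
148 hashes to 5; 5,6,7 taken -> place at 8.
27 hashes to 5; 5,6,7,8,9 taken -> place at 10.
459 hashes to 8; 8,9,10 taken -> place at 0.
761 hashes to 2; slot 2 is free -> place at 2.
Table: [459, ∅, 761, ∅, ∅, 940, 126, 425, 148, 350, 27]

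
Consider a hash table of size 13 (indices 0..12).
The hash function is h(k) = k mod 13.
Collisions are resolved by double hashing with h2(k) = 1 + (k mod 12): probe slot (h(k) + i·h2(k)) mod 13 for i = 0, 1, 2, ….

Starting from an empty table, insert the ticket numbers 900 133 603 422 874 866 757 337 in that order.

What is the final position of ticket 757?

7

900: h=3 → slot 3
133: h=3, h2=2, probe 3,5 → slot 5
603: h=5, h2=4, probe 5,9 → slot 9
422: h=6 → slot 6
874: h=3, h2=11, probe 3,1 → slot 1
866: h=8 → slot 8
757: h=3, h2=2, probe 3,5,7 → slot 7
337: h=12 → slot 12
Table: [-, 874, -, 900, -, 133, 422, 757, 866, 603, -, -, 337]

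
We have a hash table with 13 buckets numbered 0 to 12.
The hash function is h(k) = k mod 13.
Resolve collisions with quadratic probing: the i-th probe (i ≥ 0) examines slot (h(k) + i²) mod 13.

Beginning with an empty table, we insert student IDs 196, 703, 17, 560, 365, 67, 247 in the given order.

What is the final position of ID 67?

196: h=1 → slot 1
703: h=1, probe 1,2 → slot 2
17: h=4 → slot 4
560: h=1, probe 1,2,5 → slot 5
365: h=1, probe 1,2,5,10 → slot 10
67: h=2, probe 2,3 → slot 3
247: h=0 → slot 0
Table: [247, 196, 703, 67, 17, 560, _, _, _, _, 365, _, _]

3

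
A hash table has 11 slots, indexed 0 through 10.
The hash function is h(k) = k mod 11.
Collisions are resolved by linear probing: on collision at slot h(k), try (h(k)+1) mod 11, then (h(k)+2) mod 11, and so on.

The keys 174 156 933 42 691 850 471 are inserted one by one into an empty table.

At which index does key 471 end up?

Insert 174: h=9, slot 9 empty -> index 9.
Insert 156: h=2, slot 2 empty -> index 2.
Insert 933: h=9, slot 9 occupied -> index 10.
Insert 42: h=9, slots 9,10 occupied -> index 0.
Insert 691: h=9, slots 9,10,0 occupied -> index 1.
Insert 850: h=3, slot 3 empty -> index 3.
Insert 471: h=9, slots 9,10,0,1,2,3 occupied -> index 4.
Table: [42, 691, 156, 850, 471, -, -, -, -, 174, 933]

4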